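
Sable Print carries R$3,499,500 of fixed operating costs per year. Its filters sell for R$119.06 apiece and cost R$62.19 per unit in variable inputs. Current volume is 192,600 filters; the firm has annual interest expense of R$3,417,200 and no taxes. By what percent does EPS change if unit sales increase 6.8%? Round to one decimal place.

At 192,600 units, contribution = 192,600 × R$56.87 = R$10,953,162.00.
Subtracting fixed costs: EBIT = R$10,953,162.00 − R$3,499,500 = R$7,453,662.00.
Interest = R$3,417,200.00, so EBIT − I = R$4,036,462.00.
DCL = total CM / (EBIT − I) = R$10,953,162.00 / R$4,036,462.00 = 2.7136.
EPS therefore changes by 2.7136 × (+6.8%) = +18.5%.

+18.5%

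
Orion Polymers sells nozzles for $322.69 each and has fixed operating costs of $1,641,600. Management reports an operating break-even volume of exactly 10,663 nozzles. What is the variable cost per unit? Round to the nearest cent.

$168.74

Contribution per unit must be FC / Q = $1,641,600 / 10,663 = $153.9529.
Hence VC = price − CM = $322.69 − $153.9529 = $168.74.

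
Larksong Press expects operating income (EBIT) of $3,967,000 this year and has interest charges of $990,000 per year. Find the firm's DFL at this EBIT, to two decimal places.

Annual interest charges come to $990,000.00.
DFL = EBIT ÷ (EBIT − I) = $3,967,000 ÷ ($3,967,000 − $990,000.00) = $3,967,000 ÷ $2,977,000.00 = 1.3325.

1.33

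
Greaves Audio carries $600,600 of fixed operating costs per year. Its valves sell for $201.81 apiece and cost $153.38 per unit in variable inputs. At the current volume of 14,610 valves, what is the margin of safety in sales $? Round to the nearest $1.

$445,717

Unit CM = price − variable cost = $201.81 − $153.38 = $48.43. Break-even units = $600,600 ÷ $48.43 = 12,401.40; break-even revenue = 12,401.40 × $201.81 = $2,502,727.36.
Actual sales revenue = 14,610 × $201.81 = $2,948,444.10.
Margin of safety = $2,948,444.10 − $2,502,727.36 = $445,717.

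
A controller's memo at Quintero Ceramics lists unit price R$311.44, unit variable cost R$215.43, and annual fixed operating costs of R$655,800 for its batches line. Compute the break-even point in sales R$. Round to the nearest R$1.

Contribution margin per unit = R$311.44 − R$215.43 = R$96.01, a CM ratio of R$96.01 ÷ R$311.44 = 0.3083.
Break-even sales = FC ÷ CM ratio = R$655,800 × R$311.44 / R$96.01 = R$2,127,303.

R$2,127,303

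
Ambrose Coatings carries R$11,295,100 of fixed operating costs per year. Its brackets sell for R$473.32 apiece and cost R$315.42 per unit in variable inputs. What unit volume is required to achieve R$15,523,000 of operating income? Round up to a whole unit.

Unit CM = price − variable cost = R$473.32 − R$315.42 = R$157.90.
Units = (FC + target) / CM = (R$11,295,100 + R$15,523,000) / R$157.90 = 169,842.31, so 169,843 brackets.

169,843 brackets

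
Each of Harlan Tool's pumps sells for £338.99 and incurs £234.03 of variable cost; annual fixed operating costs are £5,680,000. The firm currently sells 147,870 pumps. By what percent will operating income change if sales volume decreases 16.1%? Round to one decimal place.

Total contribution margin = 147,870 × £104.96 = £15,520,435.20.
Operating income = contribution − fixed costs = £15,520,435.20 − £5,680,000 = £9,840,435.20.
So DOL = total CM / EBIT = £15,520,435.20 / £9,840,435.20 = 1.5772.
Operating income changes by 1.5772 × -16.1% = -25.4%.

-25.4%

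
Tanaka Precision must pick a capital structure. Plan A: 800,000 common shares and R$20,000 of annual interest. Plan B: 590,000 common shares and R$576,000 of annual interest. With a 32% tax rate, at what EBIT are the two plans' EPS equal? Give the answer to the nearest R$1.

Set EPS_A = EPS_B: (EBIT − R$20,000)(1 − 0.32) ÷ 800,000 = (EBIT − R$576,000)(1 − 0.32) ÷ 590,000.
Cancelling (1 − t) and cross-multiplying: 590,000·(EBIT − 20,000) = 800,000·(EBIT − 576,000).
Solving, EBIT = (576,000·800,000 − 20,000·590,000) / (800,000 − 590,000) = 449,000,000,000 / 210,000 = 2,138,095.24.

R$2,138,095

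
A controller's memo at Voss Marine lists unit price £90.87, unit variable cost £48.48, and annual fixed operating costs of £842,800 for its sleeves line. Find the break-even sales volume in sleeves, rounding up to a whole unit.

Unit CM = price − variable cost = £90.87 − £48.48 = £42.39.
Units to break even: £842,800 ÷ £42.39 = 19,882.05, rounded up to 19,883.

19,883 sleeves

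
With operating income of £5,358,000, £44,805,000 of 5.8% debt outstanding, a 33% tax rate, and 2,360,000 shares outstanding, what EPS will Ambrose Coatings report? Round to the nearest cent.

Pre-tax income = £5,358,000 − £2,598,690.00 = £2,759,310.00.
After tax at 33%: net income = £2,759,310.00 × 0.67 = £1,848,737.70.
Per share: £1,848,737.70 / 2,360,000 shares = £0.78.

£0.78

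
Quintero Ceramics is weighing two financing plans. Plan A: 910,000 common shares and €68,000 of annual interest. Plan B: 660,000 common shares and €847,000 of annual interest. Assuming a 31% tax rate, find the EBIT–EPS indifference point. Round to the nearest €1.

At indifference, (EBIT − 68,000)(1 − t)/910,000 = (EBIT − 847,000)(1 − t)/660,000.
Cancelling (1 − t) and cross-multiplying: 660,000·(EBIT − 68,000) = 910,000·(EBIT − 847,000).
Solving, EBIT = (847,000·910,000 − 68,000·660,000) / (910,000 − 660,000) = 725,890,000,000 / 250,000 = 2,903,560.00.

€2,903,560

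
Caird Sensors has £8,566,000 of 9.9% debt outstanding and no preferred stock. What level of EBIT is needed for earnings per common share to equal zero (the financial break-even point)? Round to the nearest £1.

Annual interest = 9.9% × £8,566,000 = £848,034.00.
Without preferred stock the financial break-even is simply EBIT = interest = £848,034.00.

£848,034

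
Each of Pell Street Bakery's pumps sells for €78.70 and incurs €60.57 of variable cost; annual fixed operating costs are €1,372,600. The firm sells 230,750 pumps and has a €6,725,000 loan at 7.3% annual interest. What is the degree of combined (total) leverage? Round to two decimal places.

1.80

Total contribution margin = 230,750 × €18.13 = €4,183,497.50.
EBIT = €4,183,497.50 − €1,372,600 = €2,810,897.50. Interest = €490,925.00, so EBIT − I = €2,319,972.50.
DCL = contribution ÷ (EBIT − I) = €4,183,497.50 ÷ €2,319,972.50 = 1.8033.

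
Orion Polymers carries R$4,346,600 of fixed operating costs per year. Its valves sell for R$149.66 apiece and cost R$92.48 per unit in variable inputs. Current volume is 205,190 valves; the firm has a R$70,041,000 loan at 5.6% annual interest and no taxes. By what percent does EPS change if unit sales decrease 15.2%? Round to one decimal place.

Total contribution margin = 205,190 × R$57.18 = R$11,732,764.20.
Operating income = contribution − fixed costs = R$11,732,764.20 − R$4,346,600 = R$7,386,164.20.
After interest of R$3,922,296.00, pre-tax earnings = R$3,463,868.20.
DCL = total CM / (EBIT − I) = R$11,732,764.20 / R$3,463,868.20 = 3.3872.
%ΔEPS = DCL × %ΔSales = 3.3872 × -15.2% = -51.5%.

-51.5%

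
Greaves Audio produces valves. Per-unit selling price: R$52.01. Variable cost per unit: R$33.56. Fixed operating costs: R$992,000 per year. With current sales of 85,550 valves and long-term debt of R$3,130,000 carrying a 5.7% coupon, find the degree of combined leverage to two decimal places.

3.87

Contribution at this volume is 85,550 × R$18.45 = R$1,578,397.50.
Subtracting fixed costs: EBIT = R$1,578,397.50 − R$992,000 = R$586,397.50. Interest = R$178,410.00, so EBIT − I = R$407,987.50.
Degree of total leverage = total CM / (EBIT − interest) = R$1,578,397.50 / R$407,987.50 = 3.8687.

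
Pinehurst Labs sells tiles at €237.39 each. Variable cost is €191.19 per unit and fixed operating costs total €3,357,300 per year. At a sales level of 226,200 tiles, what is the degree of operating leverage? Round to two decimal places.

1.47

Total contribution margin = 226,200 × €46.20 = €10,450,440.00.
EBIT = €10,450,440.00 − €3,357,300 = €7,093,140.00.
Degree of operating leverage = €10,450,440.00 / €7,093,140.00 = 1.4733.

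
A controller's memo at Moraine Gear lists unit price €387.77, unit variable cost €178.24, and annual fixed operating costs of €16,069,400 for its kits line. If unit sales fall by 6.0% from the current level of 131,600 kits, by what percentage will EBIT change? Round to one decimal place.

At 131,600 units, contribution = 131,600 × €209.53 = €27,574,148.00.
EBIT = €27,574,148.00 − €16,069,400 = €11,504,748.00.
Degree of operating leverage = €27,574,148.00 / €11,504,748.00 = 2.3968.
Operating income changes by 2.3968 × -6.0% = -14.4%.

-14.4%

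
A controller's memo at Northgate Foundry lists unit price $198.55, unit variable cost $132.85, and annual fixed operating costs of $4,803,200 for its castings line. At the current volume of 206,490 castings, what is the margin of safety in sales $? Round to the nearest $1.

$26,482,983

Unit CM = price − variable cost = $198.55 − $132.85 = $65.70. Break-even units = $4,803,200 ÷ $65.70 = 73,108.07; break-even revenue = 73,108.07 × $198.55 = $14,515,606.70.
Current sales = 206,490 × $198.55 = $40,998,589.50.
Margin of safety = $40,998,589.50 − $14,515,606.70 = $26,482,983.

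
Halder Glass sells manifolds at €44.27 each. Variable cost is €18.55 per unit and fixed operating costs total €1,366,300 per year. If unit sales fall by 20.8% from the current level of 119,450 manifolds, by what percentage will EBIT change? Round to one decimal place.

-37.5%

At 119,450 units, contribution = 119,450 × €25.72 = €3,072,254.00.
EBIT = €3,072,254.00 − €1,366,300 = €1,705,954.00.
So DOL = total CM / EBIT = €3,072,254.00 / €1,705,954.00 = 1.8009.
So EBIT moves 1.8009 × (-20.8%) = -37.5%.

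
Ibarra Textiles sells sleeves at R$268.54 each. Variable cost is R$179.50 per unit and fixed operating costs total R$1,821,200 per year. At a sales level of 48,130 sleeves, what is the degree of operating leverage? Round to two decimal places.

Total contribution margin = 48,130 × R$89.04 = R$4,285,495.20.
EBIT = R$4,285,495.20 − R$1,821,200 = R$2,464,295.20.
So DOL = total CM / EBIT = R$4,285,495.20 / R$2,464,295.20 = 1.7390.

1.74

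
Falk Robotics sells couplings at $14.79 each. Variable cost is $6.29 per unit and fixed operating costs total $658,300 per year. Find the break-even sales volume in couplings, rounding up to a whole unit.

77,448 couplings

Contribution margin per unit = $14.79 − $6.29 = $8.50.
Units to break even: $658,300 ÷ $8.50 = 77,447.06, rounded up to 77,448.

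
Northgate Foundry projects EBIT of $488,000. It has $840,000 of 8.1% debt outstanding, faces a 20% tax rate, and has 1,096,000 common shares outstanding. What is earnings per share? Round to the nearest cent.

Pre-tax income = $488,000 − $68,040.00 = $419,960.00.
Net income = $419,960.00 × (1 − 0.20) = $335,968.00.
EPS = $335,968.00 ÷ 1,096,000 = $0.31.

$0.31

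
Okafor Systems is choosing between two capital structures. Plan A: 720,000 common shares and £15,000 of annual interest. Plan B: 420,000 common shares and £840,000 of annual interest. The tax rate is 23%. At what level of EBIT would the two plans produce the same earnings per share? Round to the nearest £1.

At indifference, (EBIT − 15,000)(1 − t)/720,000 = (EBIT − 840,000)(1 − t)/420,000.
The (1 − t) factor cancels: (EBIT − 15,000) × 420,000 = (EBIT − 840,000) × 720,000.
EBIT × (720,000 − 420,000) = 840,000 × 720,000 − 15,000 × 420,000 = 598,500,000,000, so EBIT = 598,500,000,000 ÷ 300,000 = 1,995,000.00.

£1,995,000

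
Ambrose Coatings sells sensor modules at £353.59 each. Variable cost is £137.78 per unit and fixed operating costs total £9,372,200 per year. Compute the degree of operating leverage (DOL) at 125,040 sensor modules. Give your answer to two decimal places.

1.53

At 125,040 units, contribution = 125,040 × £215.81 = £26,984,882.40.
EBIT = £26,984,882.40 − £9,372,200 = £17,612,682.40.
Degree of operating leverage = £26,984,882.40 / £17,612,682.40 = 1.5321.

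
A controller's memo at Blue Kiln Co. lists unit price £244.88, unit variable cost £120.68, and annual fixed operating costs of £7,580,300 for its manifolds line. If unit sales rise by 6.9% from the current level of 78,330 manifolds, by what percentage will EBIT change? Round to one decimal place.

Contribution at this volume is 78,330 × £124.20 = £9,728,586.00.
EBIT = £9,728,586.00 − £7,580,300 = £2,148,286.00.
So DOL = total CM / EBIT = £9,728,586.00 / £2,148,286.00 = 4.5285.
So EBIT moves 4.5285 × (+6.9%) = +31.2%.

+31.2%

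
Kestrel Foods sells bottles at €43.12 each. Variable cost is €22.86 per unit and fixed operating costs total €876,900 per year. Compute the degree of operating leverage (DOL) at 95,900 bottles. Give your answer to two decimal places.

1.82

At 95,900 units, contribution = 95,900 × €20.26 = €1,942,934.00.
Subtracting fixed costs: EBIT = €1,942,934.00 − €876,900 = €1,066,034.00.
Degree of operating leverage = €1,942,934.00 / €1,066,034.00 = 1.8226.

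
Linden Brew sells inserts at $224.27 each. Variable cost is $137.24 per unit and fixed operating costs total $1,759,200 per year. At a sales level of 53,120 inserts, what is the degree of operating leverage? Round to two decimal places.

Total contribution margin = 53,120 × $87.03 = $4,623,033.60.
EBIT = $4,623,033.60 − $1,759,200 = $2,863,833.60.
So DOL = total CM / EBIT = $4,623,033.60 / $2,863,833.60 = 1.6143.

1.61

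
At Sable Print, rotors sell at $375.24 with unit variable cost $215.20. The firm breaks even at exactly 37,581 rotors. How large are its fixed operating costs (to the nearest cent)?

Unit CM = price − variable cost = $375.24 − $215.20 = $160.04.
Since BE = FC / CM, FC = 37,581 × $160.04 = $6,014,463.24.

$6,014,463.24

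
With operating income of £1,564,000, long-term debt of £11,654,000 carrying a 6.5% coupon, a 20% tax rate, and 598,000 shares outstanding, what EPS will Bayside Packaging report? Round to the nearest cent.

Interest = £757,510.00, so EBT = £1,564,000 − £757,510.00 = £806,490.00.
Net income = £806,490.00 × (1 − 0.20) = £645,192.00.
Per share: £645,192.00 / 598,000 shares = £1.08.

£1.08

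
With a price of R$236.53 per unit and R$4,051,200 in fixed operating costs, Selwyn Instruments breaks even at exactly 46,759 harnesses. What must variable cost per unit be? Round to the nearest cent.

Contribution per unit must be FC / Q = R$4,051,200 / 46,759 = R$86.6400.
Variable cost per unit = R$236.53 − R$86.6400 = R$149.89.

R$149.89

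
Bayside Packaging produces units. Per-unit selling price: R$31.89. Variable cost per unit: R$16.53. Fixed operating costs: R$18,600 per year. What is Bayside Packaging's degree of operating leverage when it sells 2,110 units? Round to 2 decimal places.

2.35

Total contribution margin = 2,110 × R$15.36 = R$32,409.60.
Operating income = contribution − fixed costs = R$32,409.60 − R$18,600 = R$13,809.60.
Degree of operating leverage = R$32,409.60 / R$13,809.60 = 2.3469.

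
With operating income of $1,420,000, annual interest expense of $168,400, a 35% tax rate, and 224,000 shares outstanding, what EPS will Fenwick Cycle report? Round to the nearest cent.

Interest = $168,400.00, so EBT = $1,420,000 − $168,400.00 = $1,251,600.00.
Net income = $1,251,600.00 × (1 − 0.35) = $813,540.00.
Per share: $813,540.00 / 224,000 shares = $3.63.

$3.63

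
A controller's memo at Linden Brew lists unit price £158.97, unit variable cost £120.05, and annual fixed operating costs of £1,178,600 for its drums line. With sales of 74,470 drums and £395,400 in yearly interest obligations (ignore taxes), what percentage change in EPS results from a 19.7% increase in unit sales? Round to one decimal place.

Total contribution margin = 74,470 × £38.92 = £2,898,372.40.
EBIT = £2,898,372.40 − £1,178,600 = £1,719,772.40.
After interest of £395,400.00, pre-tax earnings = £1,324,372.40.
DCL = total CM / (EBIT − I) = £2,898,372.40 / £1,324,372.40 = 2.1885.
EPS therefore changes by 2.1885 × (+19.7%) = +43.1%.

+43.1%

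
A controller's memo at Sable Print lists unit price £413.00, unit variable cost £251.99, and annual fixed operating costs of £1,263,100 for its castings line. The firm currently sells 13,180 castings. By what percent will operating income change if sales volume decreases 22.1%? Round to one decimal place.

-54.6%

Contribution at this volume is 13,180 × £161.01 = £2,122,111.80.
Subtracting fixed costs: EBIT = £2,122,111.80 − £1,263,100 = £859,011.80.
Degree of operating leverage = £2,122,111.80 / £859,011.80 = 2.4704.
So EBIT moves 2.4704 × (-22.1%) = -54.6%.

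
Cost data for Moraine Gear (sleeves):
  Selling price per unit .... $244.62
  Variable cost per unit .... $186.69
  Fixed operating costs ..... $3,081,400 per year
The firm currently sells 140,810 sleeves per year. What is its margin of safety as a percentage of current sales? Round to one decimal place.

62.2%

Unit CM = price − variable cost = $244.62 − $186.69 = $57.93. Break-even units = $3,081,400 ÷ $57.93 = 53,191.78; break-even revenue = 53,191.78 × $244.62 = $13,011,774.00.
Actual sales revenue = 140,810 × $244.62 = $34,444,942.20.
Margin of safety = ($34,444,942.20 − $13,011,774.00) ÷ $34,444,942.20 = 62.2%.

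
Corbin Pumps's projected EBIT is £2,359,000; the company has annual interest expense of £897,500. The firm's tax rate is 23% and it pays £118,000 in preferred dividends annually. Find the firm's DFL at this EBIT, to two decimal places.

Annual interest charges come to £897,500.00.
Preferred dividends grossed up pre-tax: £118,000 / (1 − 0.23) = £153,246.75.
DFL = EBIT ÷ [EBIT − I − D_p/(1−t)] = £2,359,000 ÷ [£2,359,000 − £897,500.00 − £153,246.75] = £2,359,000 ÷ £1,308,253.25 = 1.8032.

1.80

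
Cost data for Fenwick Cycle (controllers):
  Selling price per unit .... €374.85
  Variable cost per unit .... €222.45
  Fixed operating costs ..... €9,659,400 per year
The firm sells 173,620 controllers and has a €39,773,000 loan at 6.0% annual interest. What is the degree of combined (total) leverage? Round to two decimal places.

1.84

At 173,620 units, contribution = 173,620 × €152.40 = €26,459,688.00.
Subtracting fixed costs: EBIT = €26,459,688.00 − €9,659,400 = €16,800,288.00. Interest = €2,386,380.00, so EBIT − I = €14,413,908.00.
DCL = contribution ÷ (EBIT − I) = €26,459,688.00 ÷ €14,413,908.00 = 1.8357.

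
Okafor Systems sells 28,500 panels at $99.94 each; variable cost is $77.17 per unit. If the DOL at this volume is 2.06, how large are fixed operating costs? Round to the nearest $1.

$333,923

At 28,500 units, contribution = 28,500 × $22.77 = $648,945.00.
DOL = contribution / EBIT, so EBIT = $648,945.00 / 2.06 = $315,021.84.
Fixed costs = CM − EBIT = $648,945.00 − $315,021.84 = $333,923.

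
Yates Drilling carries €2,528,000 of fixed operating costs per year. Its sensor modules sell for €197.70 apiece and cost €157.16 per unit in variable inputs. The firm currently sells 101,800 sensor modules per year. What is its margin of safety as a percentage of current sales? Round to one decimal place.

38.7%

Unit CM = price − variable cost = €197.70 − €157.16 = €40.54. Break-even units = €2,528,000 ÷ €40.54 = 62,358.16; break-even revenue = 62,358.16 × €197.70 = €12,328,209.18.
Actual sales revenue = 101,800 × €197.70 = €20,125,860.00.
Margin of safety = (€20,125,860.00 − €12,328,209.18) ÷ €20,125,860.00 = 38.7%.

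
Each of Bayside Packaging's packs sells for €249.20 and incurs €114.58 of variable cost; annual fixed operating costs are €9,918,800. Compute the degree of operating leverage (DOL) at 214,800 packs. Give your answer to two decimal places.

Total contribution margin = 214,800 × €134.62 = €28,916,376.00.
EBIT = €28,916,376.00 − €9,918,800 = €18,997,576.00.
Degree of operating leverage = €28,916,376.00 / €18,997,576.00 = 1.5221.

1.52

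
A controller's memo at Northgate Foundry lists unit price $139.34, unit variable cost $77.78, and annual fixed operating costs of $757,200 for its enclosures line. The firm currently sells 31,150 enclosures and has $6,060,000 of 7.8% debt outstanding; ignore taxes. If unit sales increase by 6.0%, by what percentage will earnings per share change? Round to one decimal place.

Total contribution margin = 31,150 × $61.56 = $1,917,594.00.
Subtracting fixed costs: EBIT = $1,917,594.00 − $757,200 = $1,160,394.00.
Interest = $472,680.00, so EBIT − I = $687,714.00.
DCL = total CM / (EBIT − I) = $1,917,594.00 / $687,714.00 = 2.7884.
%ΔEPS = DCL × %ΔSales = 2.7884 × +6.0% = +16.7%.

+16.7%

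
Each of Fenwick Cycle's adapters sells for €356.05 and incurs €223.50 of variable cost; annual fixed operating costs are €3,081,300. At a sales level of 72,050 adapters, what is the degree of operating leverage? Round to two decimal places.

1.48

Contribution at this volume is 72,050 × €132.55 = €9,550,227.50.
Subtracting fixed costs: EBIT = €9,550,227.50 − €3,081,300 = €6,468,927.50.
Degree of operating leverage = €9,550,227.50 / €6,468,927.50 = 1.4763.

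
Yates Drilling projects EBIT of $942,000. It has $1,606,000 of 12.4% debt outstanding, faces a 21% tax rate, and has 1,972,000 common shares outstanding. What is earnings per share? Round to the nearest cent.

Pre-tax income = $942,000 − $199,144.00 = $742,856.00.
After tax at 21%: net income = $742,856.00 × 0.79 = $586,856.24.
Per share: $586,856.24 / 1,972,000 shares = $0.30.

$0.30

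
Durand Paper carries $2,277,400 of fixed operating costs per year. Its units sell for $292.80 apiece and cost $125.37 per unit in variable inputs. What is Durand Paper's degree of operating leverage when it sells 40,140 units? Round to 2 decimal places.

1.51

Contribution at this volume is 40,140 × $167.43 = $6,720,640.20.
Subtracting fixed costs: EBIT = $6,720,640.20 − $2,277,400 = $4,443,240.20.
DOL = contribution ÷ EBIT = $6,720,640.20 ÷ $4,443,240.20 = 1.5126.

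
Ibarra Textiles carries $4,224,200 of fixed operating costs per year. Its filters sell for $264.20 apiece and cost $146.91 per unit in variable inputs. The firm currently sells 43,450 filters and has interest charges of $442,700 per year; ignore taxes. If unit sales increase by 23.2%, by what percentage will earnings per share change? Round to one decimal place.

Total contribution margin = 43,450 × $117.29 = $5,096,250.50.
EBIT = $5,096,250.50 − $4,224,200 = $872,050.50.
Interest = $442,700.00, so EBIT − I = $429,350.50.
DCL = total CM / (EBIT − I) = $5,096,250.50 / $429,350.50 = 11.8697.
EPS therefore changes by 11.8697 × (+23.2%) = +275.4%.

+275.4%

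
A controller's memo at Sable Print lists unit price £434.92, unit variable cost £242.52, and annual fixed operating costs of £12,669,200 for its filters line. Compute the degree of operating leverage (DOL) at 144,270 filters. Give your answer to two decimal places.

Total contribution margin = 144,270 × £192.40 = £27,757,548.00.
EBIT = £27,757,548.00 − £12,669,200 = £15,088,348.00.
Degree of operating leverage = £27,757,548.00 / £15,088,348.00 = 1.8397.

1.84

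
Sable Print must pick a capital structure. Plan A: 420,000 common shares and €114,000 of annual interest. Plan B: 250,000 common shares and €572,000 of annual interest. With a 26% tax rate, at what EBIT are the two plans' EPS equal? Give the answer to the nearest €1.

€1,245,529

At indifference, (EBIT − 114,000)(1 − t)/420,000 = (EBIT − 572,000)(1 − t)/250,000.
The (1 − t) factor cancels: (EBIT − 114,000) × 250,000 = (EBIT − 572,000) × 420,000.
Solving, EBIT = (572,000·420,000 − 114,000·250,000) / (420,000 − 250,000) = 211,740,000,000 / 170,000 = 1,245,529.41.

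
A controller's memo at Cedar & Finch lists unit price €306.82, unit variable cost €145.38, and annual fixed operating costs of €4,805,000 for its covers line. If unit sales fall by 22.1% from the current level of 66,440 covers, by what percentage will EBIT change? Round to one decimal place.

Total contribution margin = 66,440 × €161.44 = €10,726,073.60.
Subtracting fixed costs: EBIT = €10,726,073.60 − €4,805,000 = €5,921,073.60.
Degree of operating leverage = €10,726,073.60 / €5,921,073.60 = 1.8115.
Operating income changes by 1.8115 × -22.1% = -40.0%.

-40.0%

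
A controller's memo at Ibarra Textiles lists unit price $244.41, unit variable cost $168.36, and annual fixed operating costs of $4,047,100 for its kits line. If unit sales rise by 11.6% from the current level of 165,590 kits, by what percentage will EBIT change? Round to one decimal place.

Total contribution margin = 165,590 × $76.05 = $12,593,119.50.
Operating income = contribution − fixed costs = $12,593,119.50 − $4,047,100 = $8,546,019.50.
DOL = contribution ÷ EBIT = $12,593,119.50 ÷ $8,546,019.50 = 1.4736.
Operating income changes by 1.4736 × +11.6% = +17.1%.

+17.1%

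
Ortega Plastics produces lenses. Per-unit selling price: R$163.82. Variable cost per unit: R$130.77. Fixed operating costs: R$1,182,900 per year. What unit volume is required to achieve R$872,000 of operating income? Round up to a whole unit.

Unit CM = price − variable cost = R$163.82 − R$130.77 = R$33.05.
Need Q such that Q × R$33.05 − R$1,182,900 = R$872,000, i.e. Q = R$2,054,900 / R$33.05 = 62,175.49 → 62,176.

62,176 lenses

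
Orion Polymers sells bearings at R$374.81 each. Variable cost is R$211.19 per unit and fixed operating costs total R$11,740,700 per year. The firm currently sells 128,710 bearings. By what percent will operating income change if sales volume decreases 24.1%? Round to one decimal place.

-54.5%

Contribution at this volume is 128,710 × R$163.62 = R$21,059,530.20.
Subtracting fixed costs: EBIT = R$21,059,530.20 − R$11,740,700 = R$9,318,830.20.
Degree of operating leverage = R$21,059,530.20 / R$9,318,830.20 = 2.2599.
%ΔEBIT = DOL × %ΔSales = 2.2599 × -24.1% = -54.5%.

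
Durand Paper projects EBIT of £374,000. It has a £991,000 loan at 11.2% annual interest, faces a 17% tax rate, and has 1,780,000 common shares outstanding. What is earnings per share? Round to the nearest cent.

£0.12

Interest = £110,992.00, so EBT = £374,000 − £110,992.00 = £263,008.00.
After tax at 17%: net income = £263,008.00 × 0.83 = £218,296.64.
Per share: £218,296.64 / 1,780,000 shares = £0.12.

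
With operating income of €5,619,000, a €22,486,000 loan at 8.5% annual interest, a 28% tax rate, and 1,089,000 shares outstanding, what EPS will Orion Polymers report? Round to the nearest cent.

€2.45

Interest = €1,911,310.00, so EBT = €5,619,000 − €1,911,310.00 = €3,707,690.00.
Net income = €3,707,690.00 × (1 − 0.28) = €2,669,536.80.
Per share: €2,669,536.80 / 1,089,000 shares = €2.45.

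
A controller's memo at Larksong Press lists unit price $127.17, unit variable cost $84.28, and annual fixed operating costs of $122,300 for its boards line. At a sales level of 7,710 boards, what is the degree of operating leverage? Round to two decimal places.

At 7,710 units, contribution = 7,710 × $42.89 = $330,681.90.
EBIT = $330,681.90 − $122,300 = $208,381.90.
So DOL = total CM / EBIT = $330,681.90 / $208,381.90 = 1.5869.

1.59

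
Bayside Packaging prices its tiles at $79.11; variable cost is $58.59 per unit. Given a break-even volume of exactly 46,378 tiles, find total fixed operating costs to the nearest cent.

Each unit contributes $79.11 − $58.59 = $20.52.
Fixed costs = break-even units × CM = 46,378 × $20.52 = $951,676.56.

$951,676.56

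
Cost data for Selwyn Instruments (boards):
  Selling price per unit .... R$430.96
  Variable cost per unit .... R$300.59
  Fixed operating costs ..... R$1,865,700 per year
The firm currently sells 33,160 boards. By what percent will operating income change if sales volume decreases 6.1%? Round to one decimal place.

-10.7%

Contribution at this volume is 33,160 × R$130.37 = R$4,323,069.20.
Operating income = contribution − fixed costs = R$4,323,069.20 − R$1,865,700 = R$2,457,369.20.
So DOL = total CM / EBIT = R$4,323,069.20 / R$2,457,369.20 = 1.7592.
Operating income changes by 1.7592 × -6.1% = -10.7%.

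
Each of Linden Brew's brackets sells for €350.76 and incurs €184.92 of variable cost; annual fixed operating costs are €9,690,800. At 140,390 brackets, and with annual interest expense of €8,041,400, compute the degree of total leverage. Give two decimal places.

4.19

At 140,390 units, contribution = 140,390 × €165.84 = €23,282,277.60.
EBIT = €23,282,277.60 − €9,690,800 = €13,591,477.60. Interest = €8,041,400.00, so EBIT − I = €5,550,077.60.
Degree of total leverage = total CM / (EBIT − interest) = €23,282,277.60 / €5,550,077.60 = 4.1949.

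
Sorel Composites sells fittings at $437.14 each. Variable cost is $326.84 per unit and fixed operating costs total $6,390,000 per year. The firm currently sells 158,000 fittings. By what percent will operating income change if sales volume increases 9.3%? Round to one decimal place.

+14.7%

Contribution at this volume is 158,000 × $110.30 = $17,427,400.00.
Operating income = contribution − fixed costs = $17,427,400.00 − $6,390,000 = $11,037,400.00.
So DOL = total CM / EBIT = $17,427,400.00 / $11,037,400.00 = 1.5789.
%ΔEBIT = DOL × %ΔSales = 1.5789 × +9.3% = +14.7%.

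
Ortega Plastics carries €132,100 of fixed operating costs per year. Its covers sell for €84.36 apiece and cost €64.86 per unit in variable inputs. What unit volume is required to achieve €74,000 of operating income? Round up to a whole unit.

10,570 covers

Unit CM = price − variable cost = €84.36 − €64.86 = €19.50.
Units = (FC + target) / CM = (€132,100 + €74,000) / €19.50 = 10,569.23, so 10,570 covers.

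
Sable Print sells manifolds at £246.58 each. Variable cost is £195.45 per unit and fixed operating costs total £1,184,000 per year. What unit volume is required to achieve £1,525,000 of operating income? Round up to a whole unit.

52,983 manifolds

Unit CM = price − variable cost = £246.58 − £195.45 = £51.13.
Units = (FC + target) / CM = (£1,184,000 + £1,525,000) / £51.13 = 52,982.59, so 52,983 manifolds.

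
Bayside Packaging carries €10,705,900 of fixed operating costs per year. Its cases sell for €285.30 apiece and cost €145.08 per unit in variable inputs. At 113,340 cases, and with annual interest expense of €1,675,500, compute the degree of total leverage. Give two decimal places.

4.53

Total contribution margin = 113,340 × €140.22 = €15,892,534.80.
Subtracting fixed costs: EBIT = €15,892,534.80 − €10,705,900 = €5,186,634.80. Interest = €1,675,500.00, so EBIT − I = €3,511,134.80.
Degree of total leverage = total CM / (EBIT − interest) = €15,892,534.80 / €3,511,134.80 = 4.5263.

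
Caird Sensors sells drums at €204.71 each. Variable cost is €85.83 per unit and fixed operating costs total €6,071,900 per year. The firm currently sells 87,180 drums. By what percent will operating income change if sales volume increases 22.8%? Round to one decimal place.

Total contribution margin = 87,180 × €118.88 = €10,363,958.40.
Operating income = contribution − fixed costs = €10,363,958.40 − €6,071,900 = €4,292,058.40.
Degree of operating leverage = €10,363,958.40 / €4,292,058.40 = 2.4147.
Operating income changes by 2.4147 × +22.8% = +55.1%.

+55.1%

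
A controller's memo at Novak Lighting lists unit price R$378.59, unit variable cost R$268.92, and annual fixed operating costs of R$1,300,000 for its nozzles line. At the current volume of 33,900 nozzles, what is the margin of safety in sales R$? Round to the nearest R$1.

R$8,346,492

Unit CM = price − variable cost = R$378.59 − R$268.92 = R$109.67. Break-even units = R$1,300,000 ÷ R$109.67 = 11,853.74; break-even revenue = 11,853.74 × R$378.59 = R$4,487,708.58.
Current sales = 33,900 × R$378.59 = R$12,834,201.00.
Margin of safety = R$12,834,201.00 − R$4,487,708.58 = R$8,346,492.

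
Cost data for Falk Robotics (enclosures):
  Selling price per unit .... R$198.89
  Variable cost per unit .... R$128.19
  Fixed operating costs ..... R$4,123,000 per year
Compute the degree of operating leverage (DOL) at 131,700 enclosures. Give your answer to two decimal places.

1.79

Contribution at this volume is 131,700 × R$70.70 = R$9,311,190.00.
Operating income = contribution − fixed costs = R$9,311,190.00 − R$4,123,000 = R$5,188,190.00.
Degree of operating leverage = R$9,311,190.00 / R$5,188,190.00 = 1.7947.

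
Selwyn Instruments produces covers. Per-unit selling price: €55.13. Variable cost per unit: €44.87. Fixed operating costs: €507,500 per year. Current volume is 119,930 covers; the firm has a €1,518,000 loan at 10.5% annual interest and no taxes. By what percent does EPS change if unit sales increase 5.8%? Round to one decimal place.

+12.7%

At 119,930 units, contribution = 119,930 × €10.26 = €1,230,481.80.
Operating income = contribution − fixed costs = €1,230,481.80 − €507,500 = €722,981.80.
After interest of €159,390.00, pre-tax earnings = €563,591.80.
DCL = total CM / (EBIT − I) = €1,230,481.80 / €563,591.80 = 2.1833.
%ΔEPS = DCL × %ΔSales = 2.1833 × +5.8% = +12.7%.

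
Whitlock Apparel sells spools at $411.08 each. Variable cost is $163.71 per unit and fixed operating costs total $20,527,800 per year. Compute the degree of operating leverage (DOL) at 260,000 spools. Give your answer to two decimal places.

1.47

At 260,000 units, contribution = 260,000 × $247.37 = $64,316,200.00.
Operating income = contribution − fixed costs = $64,316,200.00 − $20,527,800 = $43,788,400.00.
Degree of operating leverage = $64,316,200.00 / $43,788,400.00 = 1.4688.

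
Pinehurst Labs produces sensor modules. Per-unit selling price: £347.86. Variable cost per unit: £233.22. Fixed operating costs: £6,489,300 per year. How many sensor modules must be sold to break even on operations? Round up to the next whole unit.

Contribution margin per unit = £347.86 − £233.22 = £114.64.
Break-even Q = £6,489,300 / £114.64 = 56,605.90 → 56,606 sensor modules.

56,606 sensor modules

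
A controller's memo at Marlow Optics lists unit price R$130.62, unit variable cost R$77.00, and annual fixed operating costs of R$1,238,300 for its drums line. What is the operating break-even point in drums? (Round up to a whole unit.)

23,094 drums

Each unit contributes R$130.62 − R$77.00 = R$53.62.
Units to break even: R$1,238,300 ÷ R$53.62 = 23,093.99, rounded up to 23,094.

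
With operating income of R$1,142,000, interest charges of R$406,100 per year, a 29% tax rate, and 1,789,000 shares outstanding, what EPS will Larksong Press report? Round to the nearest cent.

Pre-tax income = R$1,142,000 − R$406,100.00 = R$735,900.00.
After tax at 29%: net income = R$735,900.00 × 0.71 = R$522,489.00.
EPS = R$522,489.00 ÷ 1,789,000 = R$0.29.

R$0.29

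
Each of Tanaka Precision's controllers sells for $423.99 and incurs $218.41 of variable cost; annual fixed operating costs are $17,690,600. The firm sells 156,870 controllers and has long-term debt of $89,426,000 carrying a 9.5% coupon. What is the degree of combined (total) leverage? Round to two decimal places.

At 156,870 units, contribution = 156,870 × $205.58 = $32,249,334.60.
Operating income = contribution − fixed costs = $32,249,334.60 − $17,690,600 = $14,558,734.60. Interest = $8,495,470.00.
DOL = $32,249,334.60 ÷ $14,558,734.60 = 2.2151; DFL = $14,558,734.60 ÷ $6,063,264.60 = 2.4011.
DCL = DOL × DFL = 2.2151 × 2.4011 = 5.3187.

5.32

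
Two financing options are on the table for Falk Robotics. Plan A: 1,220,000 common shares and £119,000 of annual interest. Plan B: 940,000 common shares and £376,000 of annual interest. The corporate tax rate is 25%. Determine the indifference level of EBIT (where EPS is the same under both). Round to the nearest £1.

Set EPS_A = EPS_B: (EBIT − £119,000)(1 − 0.25) ÷ 1,220,000 = (EBIT − £376,000)(1 − 0.25) ÷ 940,000.
Cancelling (1 − t) and cross-multiplying: 940,000·(EBIT − 119,000) = 1,220,000·(EBIT − 376,000).
Solving, EBIT = (376,000·1,220,000 − 119,000·940,000) / (1,220,000 − 940,000) = 346,860,000,000 / 280,000 = 1,238,785.71.

£1,238,786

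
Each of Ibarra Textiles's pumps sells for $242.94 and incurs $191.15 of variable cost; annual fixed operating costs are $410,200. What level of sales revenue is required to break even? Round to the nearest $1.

$1,924,194

CM per unit = $242.94 − $191.15 = $51.79; CM ratio = $51.79 / $242.94 = 0.2132.
Break-even sales = FC ÷ CM ratio = $410,200 × $242.94 / $51.79 = $1,924,194.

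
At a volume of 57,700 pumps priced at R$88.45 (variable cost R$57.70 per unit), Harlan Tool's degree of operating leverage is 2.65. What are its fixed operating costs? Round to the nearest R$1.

R$1,104,737

At 57,700 units, contribution = 57,700 × R$30.75 = R$1,774,275.00.
DOL = contribution / EBIT, so EBIT = R$1,774,275.00 / 2.65 = R$669,537.74.
Fixed costs = CM − EBIT = R$1,774,275.00 − R$669,537.74 = R$1,104,737.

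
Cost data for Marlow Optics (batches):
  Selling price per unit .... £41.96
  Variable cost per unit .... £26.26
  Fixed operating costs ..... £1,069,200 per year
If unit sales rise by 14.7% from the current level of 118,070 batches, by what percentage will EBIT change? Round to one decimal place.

+34.7%

At 118,070 units, contribution = 118,070 × £15.70 = £1,853,699.00.
Subtracting fixed costs: EBIT = £1,853,699.00 − £1,069,200 = £784,499.00.
So DOL = total CM / EBIT = £1,853,699.00 / £784,499.00 = 2.3629.
So EBIT moves 2.3629 × (+14.7%) = +34.7%.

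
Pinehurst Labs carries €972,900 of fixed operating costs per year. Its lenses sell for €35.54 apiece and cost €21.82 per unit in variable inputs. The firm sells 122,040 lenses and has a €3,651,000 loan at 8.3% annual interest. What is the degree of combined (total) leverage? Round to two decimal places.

Contribution at this volume is 122,040 × €13.72 = €1,674,388.80.
EBIT = €1,674,388.80 − €972,900 = €701,488.80. Interest = €303,033.00.
DOL = €1,674,388.80 ÷ €701,488.80 = 2.3869; DFL = €701,488.80 ÷ €398,455.80 = 1.7605.
DCL = DOL × DFL = 2.3869 × 1.7605 = 4.2021.

4.20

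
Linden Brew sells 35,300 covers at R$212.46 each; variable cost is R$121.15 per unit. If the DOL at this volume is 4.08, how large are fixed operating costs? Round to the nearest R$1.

R$2,433,232

Total contribution margin = 35,300 × R$91.31 = R$3,223,243.00.
Since DOL = CM ÷ EBIT, EBIT = R$3,223,243.00 ÷ 4.08 = R$790,010.54.
And FC = contribution − EBIT = R$3,223,243.00 − R$790,010.54 = R$2,433,232.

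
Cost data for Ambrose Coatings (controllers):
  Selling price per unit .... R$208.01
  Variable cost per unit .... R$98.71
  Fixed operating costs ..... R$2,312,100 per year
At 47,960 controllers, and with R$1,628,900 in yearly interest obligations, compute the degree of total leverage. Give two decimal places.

Contribution at this volume is 47,960 × R$109.30 = R$5,242,028.00.
Operating income = contribution − fixed costs = R$5,242,028.00 − R$2,312,100 = R$2,929,928.00. Interest = R$1,628,900.00, so EBIT − I = R$1,301,028.00.
Degree of total leverage = total CM / (EBIT − interest) = R$5,242,028.00 / R$1,301,028.00 = 4.0291.

4.03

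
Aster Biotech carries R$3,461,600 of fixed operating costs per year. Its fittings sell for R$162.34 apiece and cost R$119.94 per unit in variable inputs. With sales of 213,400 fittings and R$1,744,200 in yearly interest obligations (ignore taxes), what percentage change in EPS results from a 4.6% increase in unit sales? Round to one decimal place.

+10.8%

At 213,400 units, contribution = 213,400 × R$42.40 = R$9,048,160.00.
Subtracting fixed costs: EBIT = R$9,048,160.00 − R$3,461,600 = R$5,586,560.00.
Interest = R$1,744,200.00, so EBIT − I = R$3,842,360.00.
DCL = total CM / (EBIT − I) = R$9,048,160.00 / R$3,842,360.00 = 2.3548.
%ΔEPS = DCL × %ΔSales = 2.3548 × +4.6% = +10.8%.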